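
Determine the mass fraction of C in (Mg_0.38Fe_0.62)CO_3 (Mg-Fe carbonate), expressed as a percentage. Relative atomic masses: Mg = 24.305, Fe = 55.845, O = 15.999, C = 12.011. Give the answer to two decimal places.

11.56 mass %

M((Mg_0.38Fe_0.62)CO_3) = 103.868 g/mol.
C contributes 1 × 12.011 = 12.011 g per mole.
12.011/103.868 = 0.1156 → 11.56%.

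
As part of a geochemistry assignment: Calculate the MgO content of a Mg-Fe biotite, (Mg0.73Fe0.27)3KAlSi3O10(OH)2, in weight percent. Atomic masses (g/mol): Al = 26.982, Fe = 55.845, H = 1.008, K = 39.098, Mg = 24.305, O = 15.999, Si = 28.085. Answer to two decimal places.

19.93 wt%

M((Mg0.73Fe0.27)3KAlSi3O10(OH)2) = 442.801 g/mol; M(MgO) = 40.304 g/mol.
Moles MgO per formula unit = 2.19 Mg ÷ 1 = 2.1900.
MgO fraction = (2.1900 × 40.304) / 442.801 = 88.266/442.801 = 0.1993.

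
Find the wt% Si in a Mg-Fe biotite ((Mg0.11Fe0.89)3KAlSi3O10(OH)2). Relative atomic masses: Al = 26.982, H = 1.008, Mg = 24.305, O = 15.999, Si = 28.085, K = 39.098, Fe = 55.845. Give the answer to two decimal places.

16.80 mass %

M((Mg0.11Fe0.89)3KAlSi3O10(OH)2) = 501.466 g/mol.
Si contributes 3 × 28.085 = 84.255 g per mole.
84.255/501.466 = 0.1680 → 16.80%.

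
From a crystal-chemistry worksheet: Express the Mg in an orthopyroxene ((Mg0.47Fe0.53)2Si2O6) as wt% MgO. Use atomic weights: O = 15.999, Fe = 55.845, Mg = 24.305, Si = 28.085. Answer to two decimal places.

16.18 wt%

M((Mg0.47Fe0.53)2Si2O6) = 234.206 g/mol; M(MgO) = 40.304 g/mol.
Moles MgO per formula unit = 0.94 Mg ÷ 1 = 0.9400.
MgO fraction = (0.9400 × 40.304) / 234.206 = 37.886/234.206 = 0.1618.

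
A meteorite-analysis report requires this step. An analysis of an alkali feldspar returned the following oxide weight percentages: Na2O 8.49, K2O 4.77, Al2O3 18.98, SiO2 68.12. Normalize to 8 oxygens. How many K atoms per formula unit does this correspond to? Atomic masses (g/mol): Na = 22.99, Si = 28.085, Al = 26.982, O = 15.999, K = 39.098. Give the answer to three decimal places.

0.269 K apfu

8.49 wt% Na2O ÷ 61.979 g/mol = 0.13698 mol, giving 0.27396 Na and 0.13698 O.
4.77 wt% K2O ÷ 94.195 g/mol = 0.05064 mol, giving 0.10128 K and 0.05064 O.
18.98 wt% Al2O3 ÷ 101.961 g/mol = 0.18615 mol, giving 0.37230 Al and 0.55845 O.
68.12 wt% SiO2 ÷ 60.083 g/mol = 1.13376 mol, giving 1.13376 Si and 2.26752 O.
Oxygen sums to 3.01359; scaling by 8/3.01359 = 2.65464 puts the formula on 8 O.
K: 0.10128 × 2.65464 = 0.269 atoms per formula unit.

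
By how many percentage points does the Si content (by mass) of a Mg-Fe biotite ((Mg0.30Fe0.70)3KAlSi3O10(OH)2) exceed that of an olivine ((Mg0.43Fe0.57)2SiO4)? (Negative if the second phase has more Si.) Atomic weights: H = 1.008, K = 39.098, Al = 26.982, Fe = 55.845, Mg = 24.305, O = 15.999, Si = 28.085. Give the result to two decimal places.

1.53 percentage points

M((Mg0.30Fe0.70)3KAlSi3O10(OH)2) = 483.488 g/mol, so wt% Si = 84.255/483.488 × 100 = 17.43%.
M((Mg0.43Fe0.57)2SiO4) = 176.647 g/mol, so wt% Si = 28.085/176.647 × 100 = 15.90%.
17.43 − 15.90 = 1.53 pp.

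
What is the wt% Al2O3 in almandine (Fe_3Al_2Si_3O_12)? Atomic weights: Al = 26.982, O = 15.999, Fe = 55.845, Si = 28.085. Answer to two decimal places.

20.48 wt%

Molar mass of Fe_3Al_2Si_3O_12 = 3·55.845 + 2·26.982 + 3·28.085 + 12·15.999 = 497.742 g/mol.
Each formula unit contains 2 Al, equivalent to 2/2 = 1.0000 mol Al2O3.
M(Al2O3) = 2×26.982 + 3×15.999 = 101.961 g/mol.
Mass of Al2O3 per formula unit = 1.0000 × 101.961 = 101.961 g.
Al2O3 wt% = 101.961 / 497.742 × 100 = 20.48%.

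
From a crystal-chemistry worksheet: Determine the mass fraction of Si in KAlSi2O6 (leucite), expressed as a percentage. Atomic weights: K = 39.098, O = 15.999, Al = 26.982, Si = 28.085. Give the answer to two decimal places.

Formula mass = 1×39.098 + 1×26.982 + 2×28.085 + 6×15.999 = 218.244 g/mol, of which 56.170 g is Si.
So Si makes up 56.170/218.244 = 0.2574 of the mass, i.e. 25.74%.

25.74 mass %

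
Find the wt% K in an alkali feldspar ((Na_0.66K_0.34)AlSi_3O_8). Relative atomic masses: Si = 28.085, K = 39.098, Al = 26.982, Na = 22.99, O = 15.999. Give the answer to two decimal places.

4.97 wt%

M((Na_0.66K_0.34)AlSi_3O_8) = 267.696 g/mol.
K contributes 0.34 × 39.098 = 13.293 g per mole.
13.293/267.696 = 0.0497 → 4.97%.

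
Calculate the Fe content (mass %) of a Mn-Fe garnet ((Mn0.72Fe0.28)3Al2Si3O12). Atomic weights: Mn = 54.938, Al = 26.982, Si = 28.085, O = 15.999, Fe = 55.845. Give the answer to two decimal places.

9.46 mass %

Formula mass = 2.16·54.938 + 0.84·55.845 + 2·26.982 + 3·28.085 + 12·15.999 = 495.783 g/mol, of which 46.910 g is Fe.
So Fe makes up 46.910/495.783 = 0.0946 of the mass, i.e. 9.46%.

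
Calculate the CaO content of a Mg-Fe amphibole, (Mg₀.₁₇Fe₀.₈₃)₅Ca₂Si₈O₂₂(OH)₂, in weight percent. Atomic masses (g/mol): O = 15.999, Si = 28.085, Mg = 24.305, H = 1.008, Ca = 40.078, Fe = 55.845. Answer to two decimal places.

11.89 wt%

M((Mg₀.₁₇Fe₀.₈₃)₅Ca₂Si₈O₂₂(OH)₂) = 943.244 g/mol; M(CaO) = 56.077 g/mol.
Moles CaO per formula unit = 2 Ca ÷ 1 = 2.0000.
CaO fraction = (2.0000 × 56.077) / 943.244 = 112.154/943.244 = 0.1189.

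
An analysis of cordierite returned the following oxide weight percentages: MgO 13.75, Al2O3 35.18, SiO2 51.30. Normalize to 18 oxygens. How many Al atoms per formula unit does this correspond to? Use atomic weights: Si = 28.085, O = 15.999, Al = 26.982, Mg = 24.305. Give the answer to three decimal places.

4.028 Al apfu

MgO: 13.75/40.304 = 0.34116 mol → 0.34116 mol Mg, 0.34116 mol O.
Al2O3: 35.18/101.961 = 0.34503 mol → 0.69006 mol Al, 1.03509 mol O.
SiO2: 51.30/60.083 = 0.85382 mol → 0.85382 mol Si, 1.70764 mol O.
Total oxygen = 3.08389 mol. Normalization factor = 18/3.08389 = 5.83678.
Al per 18 O = 0.69006 × 5.83678 = 4.028.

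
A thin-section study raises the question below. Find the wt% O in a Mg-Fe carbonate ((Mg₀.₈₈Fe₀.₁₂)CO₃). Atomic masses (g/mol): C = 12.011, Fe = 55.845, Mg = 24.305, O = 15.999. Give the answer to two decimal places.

54.48 mass %

M((Mg₀.₈₈Fe₀.₁₂)CO₃) = 88.098 g/mol.
O contributes 3 × 15.999 = 47.997 g per mole.
47.997/88.098 = 0.5448 → 54.48%.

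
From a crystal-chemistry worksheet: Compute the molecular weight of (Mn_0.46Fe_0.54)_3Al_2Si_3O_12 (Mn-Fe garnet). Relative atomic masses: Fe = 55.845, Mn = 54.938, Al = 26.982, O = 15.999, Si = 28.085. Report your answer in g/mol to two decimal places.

Mn: 1.38 × 54.938 = 75.8144
Fe: 1.62 × 55.845 = 90.4689
Al: 2 × 26.982 = 53.9640
Si: 3 × 28.085 = 84.2550
O: 12 × 15.999 = 191.9880
Summing the contributions gives the formula mass.

496.49 g/mol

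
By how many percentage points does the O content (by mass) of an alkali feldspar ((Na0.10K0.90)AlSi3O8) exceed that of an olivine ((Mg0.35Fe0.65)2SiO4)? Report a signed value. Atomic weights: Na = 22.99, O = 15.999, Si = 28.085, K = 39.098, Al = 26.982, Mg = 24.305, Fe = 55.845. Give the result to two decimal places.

11.03 percentage points

M((Na0.10K0.90)AlSi3O8) = 276.716 g/mol, so wt% O = 127.992/276.716 × 100 = 46.25%.
M((Mg0.35Fe0.65)2SiO4) = 181.693 g/mol, so wt% O = 63.996/181.693 × 100 = 35.22%.
46.25 − 35.22 = 11.03 pp.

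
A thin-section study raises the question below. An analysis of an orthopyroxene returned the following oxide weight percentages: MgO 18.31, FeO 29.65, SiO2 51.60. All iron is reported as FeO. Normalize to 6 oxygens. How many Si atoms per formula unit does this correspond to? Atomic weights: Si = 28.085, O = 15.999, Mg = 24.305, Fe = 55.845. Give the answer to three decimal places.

1.994 Si apfu

MgO (M=40.304): mol = 0.45430; Mg = 0.45430, O = 0.45430.
FeO (M=71.844): mol = 0.41270; Fe = 0.41270, O = 0.41270.
SiO2 (M=60.083): mol = 0.85881; Si = 0.85881, O = 1.71762.
ΣO = 2.58462; factor = 6/ΣO = 2.32142.
Si apfu = 0.85881 × 2.32142 = 1.994.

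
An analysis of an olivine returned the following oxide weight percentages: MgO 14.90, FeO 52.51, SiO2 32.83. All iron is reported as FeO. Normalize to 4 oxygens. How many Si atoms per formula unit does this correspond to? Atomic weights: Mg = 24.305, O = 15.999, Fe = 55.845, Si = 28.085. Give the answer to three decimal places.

MgO: 14.90/40.304 = 0.36969 mol → 0.36969 mol Mg, 0.36969 mol O.
FeO: 52.51/71.844 = 0.73089 mol → 0.73089 mol Fe, 0.73089 mol O.
SiO2: 32.83/60.083 = 0.54641 mol → 0.54641 mol Si, 1.09282 mol O.
Total oxygen = 2.19340 mol. Normalization factor = 4/2.19340 = 1.82365.
Si per 4 O = 0.54641 × 1.82365 = 0.996.

0.996 Si apfu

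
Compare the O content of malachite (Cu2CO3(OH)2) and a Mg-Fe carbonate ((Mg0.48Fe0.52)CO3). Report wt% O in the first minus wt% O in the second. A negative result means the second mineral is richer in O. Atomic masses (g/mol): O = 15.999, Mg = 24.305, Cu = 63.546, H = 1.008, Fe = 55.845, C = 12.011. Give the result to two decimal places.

-11.48 percentage points

First mineral: 79.995 g O in 221.114 g formula = 36.18 wt% O.
Second mineral: 47.997 g O in 100.714 g formula = 47.66 wt% O.
36.18% − 47.66% gives a difference of -11.48 percentage points.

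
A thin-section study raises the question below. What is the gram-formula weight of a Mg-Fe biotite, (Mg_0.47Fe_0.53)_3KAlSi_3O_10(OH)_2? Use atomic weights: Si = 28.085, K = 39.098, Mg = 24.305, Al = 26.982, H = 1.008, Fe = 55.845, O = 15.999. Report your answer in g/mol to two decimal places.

M = 1.41·24.305 + 1.59·55.845 + 1·39.098 + 1·26.982 + 3·28.085 + 12·15.999 + 2·1.008

467.40 g/mol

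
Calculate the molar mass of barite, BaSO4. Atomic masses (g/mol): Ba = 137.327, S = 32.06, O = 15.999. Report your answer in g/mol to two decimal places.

M = 1·137.327 + 1·32.06 + 4·15.999

233.38 g/mol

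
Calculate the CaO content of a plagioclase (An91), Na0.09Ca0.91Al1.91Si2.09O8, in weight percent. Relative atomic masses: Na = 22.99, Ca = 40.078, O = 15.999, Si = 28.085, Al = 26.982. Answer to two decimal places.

18.44 wt%

Formula mass = 276.765 g/mol.
0.91 Ca → 0.9100 mol CaO per formula unit; M(CaO) = 56.077, so CaO mass = 51.030 g.
51.030/276.765 × 100 = 18.44 wt%.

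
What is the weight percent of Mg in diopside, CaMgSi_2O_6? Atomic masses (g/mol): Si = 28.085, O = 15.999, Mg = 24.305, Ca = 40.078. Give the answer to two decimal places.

11.22 wt%

Formula mass = 1*40.078 + 1*24.305 + 2*28.085 + 6*15.999 = 216.547 g/mol, of which 24.305 g is Mg.
So Mg makes up 24.305/216.547 = 0.1122 of the mass, i.e. 11.22%.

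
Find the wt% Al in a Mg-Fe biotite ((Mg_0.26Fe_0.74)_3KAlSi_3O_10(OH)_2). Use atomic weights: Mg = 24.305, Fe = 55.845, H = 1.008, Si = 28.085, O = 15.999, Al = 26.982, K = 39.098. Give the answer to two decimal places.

M((Mg_0.26Fe_0.74)_3KAlSi_3O_10(OH)_2) = 487.273 g/mol.
Al contributes 1 × 26.982 = 26.982 g per mole.
26.982/487.273 = 0.0554 → 5.54%.

5.54 weight percent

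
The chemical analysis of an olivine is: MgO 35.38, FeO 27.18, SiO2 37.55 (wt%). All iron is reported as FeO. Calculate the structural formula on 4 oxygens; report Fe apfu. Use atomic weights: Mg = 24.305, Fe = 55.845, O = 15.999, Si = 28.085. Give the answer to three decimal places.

35.38 wt% MgO ÷ 40.304 g/mol = 0.87783 mol, giving 0.87783 Mg and 0.87783 O.
27.18 wt% FeO ÷ 71.844 g/mol = 0.37832 mol, giving 0.37832 Fe and 0.37832 O.
37.55 wt% SiO2 ÷ 60.083 g/mol = 0.62497 mol, giving 0.62497 Si and 1.24994 O.
Oxygen sums to 2.50609; scaling by 4/2.50609 = 1.59611 puts the formula on 4 O.
Fe: 0.37832 × 1.59611 = 0.604 atoms per formula unit.

0.604 Fe apfu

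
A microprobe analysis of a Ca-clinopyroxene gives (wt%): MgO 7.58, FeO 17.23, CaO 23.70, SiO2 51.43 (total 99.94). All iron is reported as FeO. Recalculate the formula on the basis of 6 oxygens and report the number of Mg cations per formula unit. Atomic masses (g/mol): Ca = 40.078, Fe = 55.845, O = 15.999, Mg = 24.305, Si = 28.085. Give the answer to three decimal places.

MgO: 7.58/40.304 = 0.18807 mol → 0.18807 mol Mg, 0.18807 mol O.
FeO: 17.23/71.844 = 0.23983 mol → 0.23983 mol Fe, 0.23983 mol O.
CaO: 23.70/56.077 = 0.42263 mol → 0.42263 mol Ca, 0.42263 mol O.
SiO2: 51.43/60.083 = 0.85598 mol → 0.85598 mol Si, 1.71196 mol O.
Total oxygen = 2.56249 mol. Normalization factor = 6/2.56249 = 2.34147.
Mg per 6 O = 0.18807 × 2.34147 = 0.440.

0.440 Mg apfu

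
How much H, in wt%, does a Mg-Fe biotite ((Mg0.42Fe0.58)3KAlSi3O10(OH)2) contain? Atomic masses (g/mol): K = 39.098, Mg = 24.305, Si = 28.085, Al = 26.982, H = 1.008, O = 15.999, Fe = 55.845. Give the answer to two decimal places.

Molar mass of (Mg0.42Fe0.58)3KAlSi3O10(OH)2: 1.26·24.305 + 1.74·55.845 + 1·39.098 + 1·26.982 + 3·28.085 + 12·15.999 + 2·1.008 = 472.134 g/mol.
Mass of H per formula unit: 2 × 1.008 = 2.016 g.
Weight fraction H = 2.016 / 472.134 = 0.0043.

0.43 wt%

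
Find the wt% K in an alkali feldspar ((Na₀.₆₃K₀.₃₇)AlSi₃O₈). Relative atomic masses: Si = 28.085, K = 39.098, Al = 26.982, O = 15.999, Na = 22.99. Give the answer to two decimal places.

M((Na₀.₆₃K₀.₃₇)AlSi₃O₈) = 268.179 g/mol.
K contributes 0.37 × 39.098 = 14.466 g per mole.
14.466/268.179 = 0.0539 → 5.39%.

5.39 weight percent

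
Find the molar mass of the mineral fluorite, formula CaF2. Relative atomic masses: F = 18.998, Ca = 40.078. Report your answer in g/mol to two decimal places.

The formula mass is the sum 1×40.078 + 2×18.998.

78.07 g/mol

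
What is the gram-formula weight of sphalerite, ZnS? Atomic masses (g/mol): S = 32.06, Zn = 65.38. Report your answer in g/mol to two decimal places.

97.44 g/mol

The formula mass is the sum 1*65.38 + 1*32.06.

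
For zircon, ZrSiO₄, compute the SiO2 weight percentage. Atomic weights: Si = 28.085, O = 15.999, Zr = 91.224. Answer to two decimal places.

32.78 wt%

M(ZrSiO₄) = 183.305 g/mol; M(SiO2) = 60.083 g/mol.
Moles SiO2 per formula unit = 1 Si ÷ 1 = 1.0000.
SiO2 fraction = (1.0000 × 60.083) / 183.305 = 60.083/183.305 = 0.3278.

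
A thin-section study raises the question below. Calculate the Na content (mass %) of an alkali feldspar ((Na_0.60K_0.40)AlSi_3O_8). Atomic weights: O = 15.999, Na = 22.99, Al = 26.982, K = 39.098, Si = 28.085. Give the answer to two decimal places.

M((Na_0.60K_0.40)AlSi_3O_8) = 268.662 g/mol.
Na contributes 0.60 × 22.99 = 13.794 g per mole.
13.794/268.662 = 0.0513 → 5.13%.

5.13 mass %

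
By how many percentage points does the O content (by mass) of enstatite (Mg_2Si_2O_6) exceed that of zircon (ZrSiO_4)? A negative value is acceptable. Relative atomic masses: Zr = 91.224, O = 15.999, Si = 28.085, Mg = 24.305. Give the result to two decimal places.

First mineral: 95.994 g O in 200.774 g formula = 47.81 wt% O.
Second mineral: 63.996 g O in 183.305 g formula = 34.91 wt% O.
47.81% − 34.91% gives a difference of 12.90 percentage points.

12.90 percentage points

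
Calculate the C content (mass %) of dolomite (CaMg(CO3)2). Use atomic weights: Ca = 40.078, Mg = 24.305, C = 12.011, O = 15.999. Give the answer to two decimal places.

13.03 mass %

Molar mass of CaMg(CO3)2: 1·40.078 + 1·24.305 + 2·12.011 + 6·15.999 = 184.399 g/mol.
Mass of C per formula unit: 2 × 12.011 = 24.022 g.
Weight fraction C = 24.022 / 184.399 = 0.1303.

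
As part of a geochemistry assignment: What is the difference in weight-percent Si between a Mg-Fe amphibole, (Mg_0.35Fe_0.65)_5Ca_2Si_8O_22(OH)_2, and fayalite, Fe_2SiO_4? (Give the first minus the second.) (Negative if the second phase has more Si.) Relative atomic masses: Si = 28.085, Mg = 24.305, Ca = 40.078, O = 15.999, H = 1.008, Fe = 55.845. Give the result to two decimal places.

10.78 percentage points

First mineral: 224.680 g Si in 914.858 g formula = 24.56 wt% Si.
Second mineral: 28.085 g Si in 203.771 g formula = 13.78 wt% Si.
24.56% − 13.78% gives a difference of 10.78 percentage points.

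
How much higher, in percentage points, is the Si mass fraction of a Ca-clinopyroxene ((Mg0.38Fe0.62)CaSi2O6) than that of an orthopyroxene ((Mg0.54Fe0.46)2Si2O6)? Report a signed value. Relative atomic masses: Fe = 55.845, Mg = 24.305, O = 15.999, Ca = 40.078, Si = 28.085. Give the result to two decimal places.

Si in (Mg0.38Fe0.62)CaSi2O6: molar mass 236.102 g/mol; 2×28.085 = 56.170 g → 23.79 wt%.
Si in (Mg0.54Fe0.46)2Si2O6: molar mass 229.791 g/mol; 2×28.085 = 56.170 g → 24.44 wt%.
Difference = 23.79 − 24.44 = -0.65 percentage points.

-0.65 percentage points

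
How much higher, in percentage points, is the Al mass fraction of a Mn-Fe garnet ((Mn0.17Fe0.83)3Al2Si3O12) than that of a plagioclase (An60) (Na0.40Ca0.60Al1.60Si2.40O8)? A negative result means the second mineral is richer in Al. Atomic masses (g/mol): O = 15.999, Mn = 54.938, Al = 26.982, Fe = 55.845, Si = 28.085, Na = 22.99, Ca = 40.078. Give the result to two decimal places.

Al in (Mn0.17Fe0.83)3Al2Si3O12: molar mass 497.279 g/mol; 2×26.982 = 53.964 g → 10.85 wt%.
Al in Na0.40Ca0.60Al1.60Si2.40O8: molar mass 271.810 g/mol; 1.60×26.982 = 43.171 g → 15.88 wt%.
Difference = 10.85 − 15.88 = -5.03 percentage points.

-5.03 percentage points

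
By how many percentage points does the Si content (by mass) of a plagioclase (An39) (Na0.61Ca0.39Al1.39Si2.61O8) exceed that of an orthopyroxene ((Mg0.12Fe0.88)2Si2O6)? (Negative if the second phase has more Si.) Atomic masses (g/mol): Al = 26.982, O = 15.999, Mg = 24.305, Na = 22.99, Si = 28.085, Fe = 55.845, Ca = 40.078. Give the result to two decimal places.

First mineral: 73.302 g Si in 268.453 g formula = 27.31 wt% Si.
Second mineral: 56.170 g Si in 256.284 g formula = 21.92 wt% Si.
27.31% − 21.92% gives a difference of 5.39 percentage points.

5.39 percentage points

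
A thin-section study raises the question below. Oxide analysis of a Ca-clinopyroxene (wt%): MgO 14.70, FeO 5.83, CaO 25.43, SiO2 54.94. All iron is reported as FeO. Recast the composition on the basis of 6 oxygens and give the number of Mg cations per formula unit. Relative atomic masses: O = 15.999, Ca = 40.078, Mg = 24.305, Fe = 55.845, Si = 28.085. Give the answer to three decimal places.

MgO: 14.70/40.304 = 0.36473 mol → 0.36473 mol Mg, 0.36473 mol O.
FeO: 5.83/71.844 = 0.08115 mol → 0.08115 mol Fe, 0.08115 mol O.
CaO: 25.43/56.077 = 0.45348 mol → 0.45348 mol Ca, 0.45348 mol O.
SiO2: 54.94/60.083 = 0.91440 mol → 0.91440 mol Si, 1.82880 mol O.
Total oxygen = 2.72816 mol. Normalization factor = 6/2.72816 = 2.19928.
Mg per 6 O = 0.36473 × 2.19928 = 0.802.

0.802 Mg apfu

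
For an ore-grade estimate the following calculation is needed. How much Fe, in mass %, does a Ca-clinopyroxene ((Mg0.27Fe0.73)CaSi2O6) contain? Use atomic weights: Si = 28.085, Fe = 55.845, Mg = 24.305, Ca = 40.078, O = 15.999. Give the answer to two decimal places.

17.02 mass %

Formula mass = 0.27×24.305 + 0.73×55.845 + 1×40.078 + 2×28.085 + 6×15.999 = 239.571 g/mol, of which 40.767 g is Fe.
So Fe makes up 40.767/239.571 = 0.1702 of the mass, i.e. 17.02%.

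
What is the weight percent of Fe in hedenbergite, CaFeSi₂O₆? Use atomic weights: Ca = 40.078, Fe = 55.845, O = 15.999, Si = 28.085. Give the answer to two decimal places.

22.51 mass %

Molar mass of CaFeSi₂O₆: 1*40.078 + 1*55.845 + 2*28.085 + 6*15.999 = 248.087 g/mol.
Mass of Fe per formula unit: 1 × 55.845 = 55.845 g.
Weight fraction Fe = 55.845 / 248.087 = 0.2251.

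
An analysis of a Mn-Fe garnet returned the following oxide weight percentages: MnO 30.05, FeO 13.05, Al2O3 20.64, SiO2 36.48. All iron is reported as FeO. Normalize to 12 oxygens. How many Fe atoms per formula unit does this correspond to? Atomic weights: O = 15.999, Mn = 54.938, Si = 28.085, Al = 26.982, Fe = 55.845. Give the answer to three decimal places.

0.898 Fe apfu

MnO: 30.05/70.937 = 0.42362 mol → 0.42362 mol Mn, 0.42362 mol O.
FeO: 13.05/71.844 = 0.18164 mol → 0.18164 mol Fe, 0.18164 mol O.
Al2O3: 20.64/101.961 = 0.20243 mol → 0.40486 mol Al, 0.60729 mol O.
SiO2: 36.48/60.083 = 0.60716 mol → 0.60716 mol Si, 1.21432 mol O.
Total oxygen = 2.42687 mol. Normalization factor = 12/2.42687 = 4.94464.
Fe per 12 O = 0.18164 × 4.94464 = 0.898.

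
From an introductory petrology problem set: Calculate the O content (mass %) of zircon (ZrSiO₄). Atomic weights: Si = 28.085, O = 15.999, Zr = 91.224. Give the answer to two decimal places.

34.91 mass %

Formula mass = 1×91.224 + 1×28.085 + 4×15.999 = 183.305 g/mol, of which 63.996 g is O.
So O makes up 63.996/183.305 = 0.3491 of the mass, i.e. 34.91%.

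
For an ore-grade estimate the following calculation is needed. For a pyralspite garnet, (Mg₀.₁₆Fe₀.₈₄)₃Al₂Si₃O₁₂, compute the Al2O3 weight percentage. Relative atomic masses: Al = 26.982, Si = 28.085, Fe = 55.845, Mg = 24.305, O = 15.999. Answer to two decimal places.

21.13 wt%

Formula mass = 482.603 g/mol.
2 Al → 1.0000 mol Al2O3 per formula unit; M(Al2O3) = 101.961, so Al2O3 mass = 101.961 g.
101.961/482.603 × 100 = 21.13 wt%.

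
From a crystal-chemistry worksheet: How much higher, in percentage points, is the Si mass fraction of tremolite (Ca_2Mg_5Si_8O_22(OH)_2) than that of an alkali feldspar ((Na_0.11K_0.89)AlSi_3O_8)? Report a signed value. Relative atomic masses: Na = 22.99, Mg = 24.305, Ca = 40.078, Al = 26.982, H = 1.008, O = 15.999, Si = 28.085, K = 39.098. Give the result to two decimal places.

Si in Ca_2Mg_5Si_8O_22(OH)_2: molar mass 812.353 g/mol; 8×28.085 = 224.680 g → 27.66 wt%.
Si in (Na_0.11K_0.89)AlSi_3O_8: molar mass 276.555 g/mol; 3×28.085 = 84.255 g → 30.47 wt%.
Difference = 27.66 − 30.47 = -2.81 percentage points.

-2.81 percentage points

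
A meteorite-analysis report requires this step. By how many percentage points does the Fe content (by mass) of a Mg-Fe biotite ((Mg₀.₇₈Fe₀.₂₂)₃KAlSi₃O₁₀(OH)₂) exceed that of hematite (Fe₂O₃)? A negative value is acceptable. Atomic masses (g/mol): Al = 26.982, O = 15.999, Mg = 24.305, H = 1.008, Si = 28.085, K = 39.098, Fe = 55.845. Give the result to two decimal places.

First mineral: 36.858 g Fe in 438.070 g formula = 8.41 wt% Fe.
Second mineral: 111.690 g Fe in 159.687 g formula = 69.94 wt% Fe.
8.41% − 69.94% gives a difference of -61.53 percentage points.

-61.53 percentage points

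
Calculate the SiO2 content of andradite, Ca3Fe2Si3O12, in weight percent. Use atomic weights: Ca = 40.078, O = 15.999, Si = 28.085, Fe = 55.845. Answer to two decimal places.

35.47 wt%

Formula mass = 508.167 g/mol.
3 Si → 3.0000 mol SiO2 per formula unit; M(SiO2) = 60.083, so SiO2 mass = 180.249 g.
180.249/508.167 × 100 = 35.47 wt%.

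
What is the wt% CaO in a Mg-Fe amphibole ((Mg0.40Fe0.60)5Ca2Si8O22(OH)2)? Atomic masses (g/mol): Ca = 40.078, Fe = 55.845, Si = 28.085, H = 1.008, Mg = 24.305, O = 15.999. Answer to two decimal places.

Formula mass = 906.973 g/mol.
2 Ca → 2.0000 mol CaO per formula unit; M(CaO) = 56.077, so CaO mass = 112.154 g.
112.154/906.973 × 100 = 12.37 wt%.

12.37 wt%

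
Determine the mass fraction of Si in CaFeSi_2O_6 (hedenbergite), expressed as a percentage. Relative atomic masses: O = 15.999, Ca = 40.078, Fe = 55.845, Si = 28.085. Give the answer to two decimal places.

Molar mass of CaFeSi_2O_6: 1*40.078 + 1*55.845 + 2*28.085 + 6*15.999 = 248.087 g/mol.
Mass of Si per formula unit: 2 × 28.085 = 56.170 g.
Weight fraction Si = 56.170 / 248.087 = 0.2264.

22.64 weight percent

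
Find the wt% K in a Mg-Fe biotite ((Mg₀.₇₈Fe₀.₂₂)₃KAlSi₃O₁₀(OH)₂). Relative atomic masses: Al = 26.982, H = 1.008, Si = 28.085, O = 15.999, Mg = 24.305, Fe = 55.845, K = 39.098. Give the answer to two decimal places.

8.93 wt%

Formula mass = 2.34·24.305 + 0.66·55.845 + 1·39.098 + 1·26.982 + 3·28.085 + 12·15.999 + 2·1.008 = 438.070 g/mol, of which 39.098 g is K.
So K makes up 39.098/438.070 = 0.0893 of the mass, i.e. 8.93%.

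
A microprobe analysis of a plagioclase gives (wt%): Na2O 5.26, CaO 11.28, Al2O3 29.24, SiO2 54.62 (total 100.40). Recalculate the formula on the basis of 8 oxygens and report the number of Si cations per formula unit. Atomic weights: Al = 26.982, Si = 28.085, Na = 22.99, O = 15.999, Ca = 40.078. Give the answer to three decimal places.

Na2O: 5.26/61.979 = 0.08487 mol → 0.16974 mol Na, 0.08487 mol O.
CaO: 11.28/56.077 = 0.20115 mol → 0.20115 mol Ca, 0.20115 mol O.
Al2O3: 29.24/101.961 = 0.28678 mol → 0.57356 mol Al, 0.86034 mol O.
SiO2: 54.62/60.083 = 0.90908 mol → 0.90908 mol Si, 1.81816 mol O.
Total oxygen = 2.96452 mol. Normalization factor = 8/2.96452 = 2.69858.
Si per 8 O = 0.90908 × 2.69858 = 2.453.

2.453 Si apfu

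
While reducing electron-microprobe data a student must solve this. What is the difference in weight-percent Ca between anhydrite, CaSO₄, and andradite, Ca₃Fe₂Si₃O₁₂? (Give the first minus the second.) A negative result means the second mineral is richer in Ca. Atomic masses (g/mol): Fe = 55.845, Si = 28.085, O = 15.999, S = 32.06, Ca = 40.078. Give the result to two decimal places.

M(CaSO₄) = 136.134 g/mol, so wt% Ca = 40.078/136.134 × 100 = 29.44%.
M(Ca₃Fe₂Si₃O₁₂) = 508.167 g/mol, so wt% Ca = 120.234/508.167 × 100 = 23.66%.
29.44 − 23.66 = 5.78 pp.

5.78 percentage points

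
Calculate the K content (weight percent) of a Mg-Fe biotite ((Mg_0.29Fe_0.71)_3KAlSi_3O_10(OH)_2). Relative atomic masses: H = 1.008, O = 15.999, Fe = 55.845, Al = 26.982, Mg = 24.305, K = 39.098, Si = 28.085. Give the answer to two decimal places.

8.07 weight percent

Formula mass = 0.87*24.305 + 2.13*55.845 + 1*39.098 + 1*26.982 + 3*28.085 + 12*15.999 + 2*1.008 = 484.434 g/mol, of which 39.098 g is K.
So K makes up 39.098/484.434 = 0.0807 of the mass, i.e. 8.07%.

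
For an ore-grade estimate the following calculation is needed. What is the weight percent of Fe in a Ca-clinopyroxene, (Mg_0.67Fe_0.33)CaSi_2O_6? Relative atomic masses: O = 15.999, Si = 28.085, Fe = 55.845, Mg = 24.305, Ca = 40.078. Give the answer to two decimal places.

Formula mass = 0.67·24.305 + 0.33·55.845 + 1·40.078 + 2·28.085 + 6·15.999 = 226.955 g/mol, of which 18.429 g is Fe.
So Fe makes up 18.429/226.955 = 0.0812 of the mass, i.e. 8.12%.

8.12 mass %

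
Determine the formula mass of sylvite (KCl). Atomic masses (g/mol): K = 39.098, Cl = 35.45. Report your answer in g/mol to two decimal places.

74.55 g/mol

The formula mass is the sum 1*39.098 + 1*35.45.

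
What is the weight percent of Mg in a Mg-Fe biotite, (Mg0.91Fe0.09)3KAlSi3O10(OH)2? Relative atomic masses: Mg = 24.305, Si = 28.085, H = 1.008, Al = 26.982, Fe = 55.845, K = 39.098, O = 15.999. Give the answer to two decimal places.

Molar mass of (Mg0.91Fe0.09)3KAlSi3O10(OH)2: 2.73*24.305 + 0.27*55.845 + 1*39.098 + 1*26.982 + 3*28.085 + 12*15.999 + 2*1.008 = 425.770 g/mol.
Mass of Mg per formula unit: 2.73 × 24.305 = 66.353 g.
Weight fraction Mg = 66.353 / 425.770 = 0.1558.

15.58 weight percent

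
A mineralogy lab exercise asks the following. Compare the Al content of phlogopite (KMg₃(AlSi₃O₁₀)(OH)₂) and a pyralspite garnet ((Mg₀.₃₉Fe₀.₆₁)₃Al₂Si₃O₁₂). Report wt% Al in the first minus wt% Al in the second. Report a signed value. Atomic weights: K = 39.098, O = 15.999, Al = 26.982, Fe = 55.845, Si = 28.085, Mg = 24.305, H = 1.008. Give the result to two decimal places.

First mineral: 26.982 g Al in 417.254 g formula = 6.47 wt% Al.
Second mineral: 53.964 g Al in 460.840 g formula = 11.71 wt% Al.
6.47% − 11.71% gives a difference of -5.24 percentage points.

-5.24 percentage points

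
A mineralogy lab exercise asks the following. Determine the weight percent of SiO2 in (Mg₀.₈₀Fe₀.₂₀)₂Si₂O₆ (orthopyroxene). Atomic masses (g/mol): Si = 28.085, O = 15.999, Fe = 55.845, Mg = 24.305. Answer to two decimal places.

Molar mass of (Mg₀.₈₀Fe₀.₂₀)₂Si₂O₆ = 1.60·24.305 + 0.40·55.845 + 2·28.085 + 6·15.999 = 213.390 g/mol.
Each formula unit contains 2 Si, equivalent to 2/1 = 2.0000 mol SiO2.
M(SiO2) = 1×28.085 + 2×15.999 = 60.083 g/mol.
Mass of SiO2 per formula unit = 2.0000 × 60.083 = 120.166 g.
SiO2 wt% = 120.166 / 213.390 × 100 = 56.31%.

56.31 wt%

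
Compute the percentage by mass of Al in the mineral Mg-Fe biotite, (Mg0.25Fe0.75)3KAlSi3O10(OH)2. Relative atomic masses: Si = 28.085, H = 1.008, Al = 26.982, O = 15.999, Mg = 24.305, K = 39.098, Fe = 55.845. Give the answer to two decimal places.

Formula mass = 0.75×24.305 + 2.25×55.845 + 1×39.098 + 1×26.982 + 3×28.085 + 12×15.999 + 2×1.008 = 488.219 g/mol, of which 26.982 g is Al.
So Al makes up 26.982/488.219 = 0.0553 of the mass, i.e. 5.53%.

5.53 weight percent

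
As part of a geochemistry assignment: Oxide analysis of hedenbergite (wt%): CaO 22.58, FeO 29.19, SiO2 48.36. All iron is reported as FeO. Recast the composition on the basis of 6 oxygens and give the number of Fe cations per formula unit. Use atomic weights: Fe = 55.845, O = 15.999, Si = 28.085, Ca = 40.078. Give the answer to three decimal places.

CaO: 22.58/56.077 = 0.40266 mol → 0.40266 mol Ca, 0.40266 mol O.
FeO: 29.19/71.844 = 0.40630 mol → 0.40630 mol Fe, 0.40630 mol O.
SiO2: 48.36/60.083 = 0.80489 mol → 0.80489 mol Si, 1.60978 mol O.
Total oxygen = 2.41874 mol. Normalization factor = 6/2.41874 = 2.48063.
Fe per 6 O = 0.40630 × 2.48063 = 1.008.

1.008 Fe apfu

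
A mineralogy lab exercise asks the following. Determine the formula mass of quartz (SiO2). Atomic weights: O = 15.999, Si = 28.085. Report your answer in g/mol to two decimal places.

The formula mass is the sum 1×28.085 + 2×15.999.

60.08 g/mol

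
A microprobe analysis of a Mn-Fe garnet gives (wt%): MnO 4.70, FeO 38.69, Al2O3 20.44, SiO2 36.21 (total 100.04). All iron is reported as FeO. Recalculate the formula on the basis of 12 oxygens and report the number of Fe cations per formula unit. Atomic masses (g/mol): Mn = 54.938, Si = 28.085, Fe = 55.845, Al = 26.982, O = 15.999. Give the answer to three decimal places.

MnO: 4.70/70.937 = 0.06626 mol → 0.06626 mol Mn, 0.06626 mol O.
FeO: 38.69/71.844 = 0.53853 mol → 0.53853 mol Fe, 0.53853 mol O.
Al2O3: 20.44/101.961 = 0.20047 mol → 0.40094 mol Al, 0.60141 mol O.
SiO2: 36.21/60.083 = 0.60267 mol → 0.60267 mol Si, 1.20534 mol O.
Total oxygen = 2.41154 mol. Normalization factor = 12/2.41154 = 4.97607.
Fe per 12 O = 0.53853 × 4.97607 = 2.680.

2.680 Fe apfu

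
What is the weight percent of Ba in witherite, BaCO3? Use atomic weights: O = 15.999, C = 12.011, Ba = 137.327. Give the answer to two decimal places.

Molar mass of BaCO3: 1*137.327 + 1*12.011 + 3*15.999 = 197.335 g/mol.
Mass of Ba per formula unit: 1 × 137.327 = 137.327 g.
Weight fraction Ba = 137.327 / 197.335 = 0.6959.

69.59 weight percent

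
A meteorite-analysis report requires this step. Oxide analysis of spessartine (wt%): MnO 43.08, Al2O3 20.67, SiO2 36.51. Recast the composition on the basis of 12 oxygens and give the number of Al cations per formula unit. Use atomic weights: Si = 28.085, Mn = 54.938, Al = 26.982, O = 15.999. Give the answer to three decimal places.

MnO: 43.08/70.937 = 0.60730 mol → 0.60730 mol Mn, 0.60730 mol O.
Al2O3: 20.67/101.961 = 0.20272 mol → 0.40544 mol Al, 0.60816 mol O.
SiO2: 36.51/60.083 = 0.60766 mol → 0.60766 mol Si, 1.21532 mol O.
Total oxygen = 2.43078 mol. Normalization factor = 12/2.43078 = 4.93669.
Al per 12 O = 0.40544 × 4.93669 = 2.002.

2.002 Al apfu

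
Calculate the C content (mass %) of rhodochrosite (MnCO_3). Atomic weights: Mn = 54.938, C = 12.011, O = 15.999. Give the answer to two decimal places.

Formula mass = 1*54.938 + 1*12.011 + 3*15.999 = 114.946 g/mol, of which 12.011 g is C.
So C makes up 12.011/114.946 = 0.1045 of the mass, i.e. 10.45%.

10.45 mass %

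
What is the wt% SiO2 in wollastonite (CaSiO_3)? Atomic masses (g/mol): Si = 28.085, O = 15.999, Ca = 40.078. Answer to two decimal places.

51.72 wt%

M(CaSiO_3) = 116.160 g/mol; M(SiO2) = 60.083 g/mol.
Moles SiO2 per formula unit = 1 Si ÷ 1 = 1.0000.
SiO2 fraction = (1.0000 × 60.083) / 116.160 = 60.083/116.160 = 0.5172.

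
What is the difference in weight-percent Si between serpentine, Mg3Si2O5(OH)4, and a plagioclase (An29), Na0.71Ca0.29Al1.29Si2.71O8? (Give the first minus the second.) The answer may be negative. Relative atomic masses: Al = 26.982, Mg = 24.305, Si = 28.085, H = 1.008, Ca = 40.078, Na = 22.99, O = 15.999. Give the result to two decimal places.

First mineral: 56.170 g Si in 277.108 g formula = 20.27 wt% Si.
Second mineral: 76.110 g Si in 266.855 g formula = 28.52 wt% Si.
20.27% − 28.52% gives a difference of -8.25 percentage points.

-8.25 percentage points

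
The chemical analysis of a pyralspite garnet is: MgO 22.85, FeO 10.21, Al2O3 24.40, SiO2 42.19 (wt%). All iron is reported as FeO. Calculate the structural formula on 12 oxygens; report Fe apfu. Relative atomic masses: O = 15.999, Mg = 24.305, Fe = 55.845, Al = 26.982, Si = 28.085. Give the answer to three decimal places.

0.602 Fe apfu

22.85 wt% MgO ÷ 40.304 g/mol = 0.56694 mol, giving 0.56694 Mg and 0.56694 O.
10.21 wt% FeO ÷ 71.844 g/mol = 0.14211 mol, giving 0.14211 Fe and 0.14211 O.
24.40 wt% Al2O3 ÷ 101.961 g/mol = 0.23931 mol, giving 0.47862 Al and 0.71793 O.
42.19 wt% SiO2 ÷ 60.083 g/mol = 0.70220 mol, giving 0.70220 Si and 1.40440 O.
Oxygen sums to 2.83138; scaling by 12/2.83138 = 4.23822 puts the formula on 12 O.
Fe: 0.14211 × 4.23822 = 0.602 atoms per formula unit.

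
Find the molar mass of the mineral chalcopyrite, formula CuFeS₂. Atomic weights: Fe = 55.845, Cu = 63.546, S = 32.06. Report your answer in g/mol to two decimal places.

M = 1*63.546 + 1*55.845 + 2*32.06

183.51 g/mol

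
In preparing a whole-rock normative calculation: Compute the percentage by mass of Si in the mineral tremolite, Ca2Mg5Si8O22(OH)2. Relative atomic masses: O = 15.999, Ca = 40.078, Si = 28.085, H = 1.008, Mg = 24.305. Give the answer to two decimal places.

27.66 mass %

Formula mass = 2*40.078 + 5*24.305 + 8*28.085 + 24*15.999 + 2*1.008 = 812.353 g/mol, of which 224.680 g is Si.
So Si makes up 224.680/812.353 = 0.2766 of the mass, i.e. 27.66%.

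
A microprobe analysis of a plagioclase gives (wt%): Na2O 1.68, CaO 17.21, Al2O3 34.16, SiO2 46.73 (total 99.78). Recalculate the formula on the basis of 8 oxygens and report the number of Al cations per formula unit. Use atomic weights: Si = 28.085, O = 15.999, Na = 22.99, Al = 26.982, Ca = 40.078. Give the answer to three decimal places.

Na2O: 1.68/61.979 = 0.02711 mol → 0.05422 mol Na, 0.02711 mol O.
CaO: 17.21/56.077 = 0.30690 mol → 0.30690 mol Ca, 0.30690 mol O.
Al2O3: 34.16/101.961 = 0.33503 mol → 0.67006 mol Al, 1.00509 mol O.
SiO2: 46.73/60.083 = 0.77776 mol → 0.77776 mol Si, 1.55552 mol O.
Total oxygen = 2.89462 mol. Normalization factor = 8/2.89462 = 2.76375.
Al per 8 O = 0.67006 × 2.76375 = 1.852.

1.852 Al apfu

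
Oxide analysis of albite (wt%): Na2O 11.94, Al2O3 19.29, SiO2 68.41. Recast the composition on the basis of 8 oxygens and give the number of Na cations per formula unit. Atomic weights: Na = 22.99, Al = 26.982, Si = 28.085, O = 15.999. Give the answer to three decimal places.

Na2O: 11.94/61.979 = 0.19265 mol → 0.38530 mol Na, 0.19265 mol O.
Al2O3: 19.29/101.961 = 0.18919 mol → 0.37838 mol Al, 0.56757 mol O.
SiO2: 68.41/60.083 = 1.13859 mol → 1.13859 mol Si, 2.27718 mol O.
Total oxygen = 3.03740 mol. Normalization factor = 8/3.03740 = 2.63383.
Na per 8 O = 0.38530 × 2.63383 = 1.015.

1.015 Na apfu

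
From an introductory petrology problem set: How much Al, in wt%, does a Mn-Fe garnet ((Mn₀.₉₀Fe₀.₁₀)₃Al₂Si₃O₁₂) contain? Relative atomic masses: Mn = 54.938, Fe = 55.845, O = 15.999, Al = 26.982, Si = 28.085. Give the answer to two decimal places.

10.90 wt%

Molar mass of (Mn₀.₉₀Fe₀.₁₀)₃Al₂Si₃O₁₂: 2.70*54.938 + 0.30*55.845 + 2*26.982 + 3*28.085 + 12*15.999 = 495.293 g/mol.
Mass of Al per formula unit: 2 × 26.982 = 53.964 g.
Weight fraction Al = 53.964 / 495.293 = 0.1090.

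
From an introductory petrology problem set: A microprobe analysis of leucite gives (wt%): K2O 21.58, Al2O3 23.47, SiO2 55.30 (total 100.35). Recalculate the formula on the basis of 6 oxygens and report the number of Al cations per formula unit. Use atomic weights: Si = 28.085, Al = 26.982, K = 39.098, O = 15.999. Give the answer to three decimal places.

K2O: 21.58/94.195 = 0.22910 mol → 0.45820 mol K, 0.22910 mol O.
Al2O3: 23.47/101.961 = 0.23019 mol → 0.46038 mol Al, 0.69057 mol O.
SiO2: 55.30/60.083 = 0.92039 mol → 0.92039 mol Si, 1.84078 mol O.
Total oxygen = 2.76045 mol. Normalization factor = 6/2.76045 = 2.17356.
Al per 6 O = 0.46038 × 2.17356 = 1.001.

1.001 Al apfu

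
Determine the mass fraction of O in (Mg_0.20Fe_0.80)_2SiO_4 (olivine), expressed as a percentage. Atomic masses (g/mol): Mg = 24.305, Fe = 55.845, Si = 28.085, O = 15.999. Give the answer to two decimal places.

33.48 mass %

Molar mass of (Mg_0.20Fe_0.80)_2SiO_4: 0.40×24.305 + 1.60×55.845 + 1×28.085 + 4×15.999 = 191.155 g/mol.
Mass of O per formula unit: 4 × 15.999 = 63.996 g.
Weight fraction O = 63.996 / 191.155 = 0.3348.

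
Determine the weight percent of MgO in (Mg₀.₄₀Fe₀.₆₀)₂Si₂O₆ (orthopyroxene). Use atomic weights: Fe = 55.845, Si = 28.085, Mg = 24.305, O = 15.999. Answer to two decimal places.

M((Mg₀.₄₀Fe₀.₆₀)₂Si₂O₆) = 238.622 g/mol; M(MgO) = 40.304 g/mol.
Moles MgO per formula unit = 0.80 Mg ÷ 1 = 0.8000.
MgO fraction = (0.8000 × 40.304) / 238.622 = 32.243/238.622 = 0.1351.

13.51 wt%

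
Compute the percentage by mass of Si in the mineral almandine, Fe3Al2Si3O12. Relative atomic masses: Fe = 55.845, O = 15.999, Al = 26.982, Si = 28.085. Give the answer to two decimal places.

Formula mass = 3×55.845 + 2×26.982 + 3×28.085 + 12×15.999 = 497.742 g/mol, of which 84.255 g is Si.
So Si makes up 84.255/497.742 = 0.1693 of the mass, i.e. 16.93%.

16.93 weight percent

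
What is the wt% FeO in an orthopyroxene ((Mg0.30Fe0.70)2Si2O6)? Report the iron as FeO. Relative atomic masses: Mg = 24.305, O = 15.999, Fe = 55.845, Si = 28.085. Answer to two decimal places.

41.07 wt%

Molar mass of (Mg0.30Fe0.70)2Si2O6 = 0.60·24.305 + 1.40·55.845 + 2·28.085 + 6·15.999 = 244.930 g/mol.
Each formula unit contains 1.40 Fe, equivalent to 1.40/1 = 1.4000 mol FeO.
M(FeO) = 1×55.845 + 1×15.999 = 71.844 g/mol.
Mass of FeO per formula unit = 1.4000 × 71.844 = 100.582 g.
FeO wt% = 100.582 / 244.930 × 100 = 41.07%.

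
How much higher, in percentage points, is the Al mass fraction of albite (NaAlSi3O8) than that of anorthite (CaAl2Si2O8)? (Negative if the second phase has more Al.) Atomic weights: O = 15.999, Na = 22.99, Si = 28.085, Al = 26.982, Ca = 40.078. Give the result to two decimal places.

Al in NaAlSi3O8: molar mass 262.219 g/mol; 1×26.982 = 26.982 g → 10.29 wt%.
Al in CaAl2Si2O8: molar mass 278.204 g/mol; 2×26.982 = 53.964 g → 19.40 wt%.
Difference = 10.29 − 19.40 = -9.11 percentage points.

-9.11 percentage points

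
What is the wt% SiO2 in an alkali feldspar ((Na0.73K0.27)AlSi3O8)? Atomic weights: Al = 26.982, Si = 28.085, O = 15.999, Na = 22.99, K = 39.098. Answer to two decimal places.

Molar mass of (Na0.73K0.27)AlSi3O8 = 0.73×22.99 + 0.27×39.098 + 1×26.982 + 3×28.085 + 8×15.999 = 266.568 g/mol.
Each formula unit contains 3 Si, equivalent to 3/1 = 3.0000 mol SiO2.
M(SiO2) = 1×28.085 + 2×15.999 = 60.083 g/mol.
Mass of SiO2 per formula unit = 3.0000 × 60.083 = 180.249 g.
SiO2 wt% = 180.249 / 266.568 × 100 = 67.62%.

67.62 wt%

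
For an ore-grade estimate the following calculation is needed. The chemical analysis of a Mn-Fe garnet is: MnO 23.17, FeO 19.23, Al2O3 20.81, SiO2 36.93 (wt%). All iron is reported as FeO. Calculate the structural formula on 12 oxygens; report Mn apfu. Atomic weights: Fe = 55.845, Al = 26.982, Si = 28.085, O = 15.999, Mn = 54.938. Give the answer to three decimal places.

1.609 Mn apfu

MnO (M=70.937): mol = 0.32663; Mn = 0.32663, O = 0.32663.
FeO (M=71.844): mol = 0.26766; Fe = 0.26766, O = 0.26766.
Al2O3 (M=101.961): mol = 0.20410; Al = 0.40820, O = 0.61230.
SiO2 (M=60.083): mol = 0.61465; Si = 0.61465, O = 1.22930.
ΣO = 2.43589; factor = 12/ΣO = 4.92633.
Mn apfu = 0.32663 × 4.92633 = 1.609.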